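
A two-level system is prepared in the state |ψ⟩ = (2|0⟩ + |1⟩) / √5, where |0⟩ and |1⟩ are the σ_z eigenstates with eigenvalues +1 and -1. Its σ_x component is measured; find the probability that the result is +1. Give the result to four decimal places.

|+x⟩ = (|0⟩ + |1⟩)/√2, so ⟨+x|ψ⟩ = (3) / (√2·√5).
P = |3|² / 10 = 9/10.

0.9000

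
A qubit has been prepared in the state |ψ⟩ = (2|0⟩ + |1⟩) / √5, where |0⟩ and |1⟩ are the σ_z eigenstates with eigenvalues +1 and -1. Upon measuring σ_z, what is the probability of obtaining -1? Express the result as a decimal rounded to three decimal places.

The -1 outcome corresponds to |1⟩. Its amplitude in |ψ⟩ is 1/√5.
P = |1|² / 5 = 1/5.

0.200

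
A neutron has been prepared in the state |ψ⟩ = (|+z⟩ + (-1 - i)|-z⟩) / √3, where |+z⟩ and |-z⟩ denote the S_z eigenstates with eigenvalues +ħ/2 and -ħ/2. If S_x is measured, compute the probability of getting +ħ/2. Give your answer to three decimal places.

|+x⟩ = (|+z⟩ + |-z⟩)/√2, so ⟨+x|ψ⟩ = (-i) / (√2·√3).
P = |-i|² / 6 = 1/6.

0.167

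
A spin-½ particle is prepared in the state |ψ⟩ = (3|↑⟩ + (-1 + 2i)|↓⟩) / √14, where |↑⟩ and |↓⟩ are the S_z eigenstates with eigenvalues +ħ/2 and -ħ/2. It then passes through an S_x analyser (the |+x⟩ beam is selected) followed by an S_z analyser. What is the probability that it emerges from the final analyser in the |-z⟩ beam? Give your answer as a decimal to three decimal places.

First analyser (S_x): P(|+x⟩) = |⟨+x|ψ⟩|² = 8/28.
After stage 1 the state is |+x⟩; P(|-z⟩) = |⟨-z|+x⟩|² = 1/2.
Joint probability = 8/28 × 1/2 = 0.143.

0.143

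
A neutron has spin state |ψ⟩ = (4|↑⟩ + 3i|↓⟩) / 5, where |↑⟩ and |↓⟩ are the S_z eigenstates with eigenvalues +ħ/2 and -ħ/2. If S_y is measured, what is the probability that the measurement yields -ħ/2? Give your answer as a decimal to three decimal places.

|-y⟩ = (|↑⟩ - i|↓⟩)/√2, so ⟨-y|ψ⟩ = (1) / (√2·5).
P = |1|² / 50 = 1/50.

0.020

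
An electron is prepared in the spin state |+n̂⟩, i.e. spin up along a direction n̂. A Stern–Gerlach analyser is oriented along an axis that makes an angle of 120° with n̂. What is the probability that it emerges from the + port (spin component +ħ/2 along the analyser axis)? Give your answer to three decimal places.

0.250

For spin-½, the probability of finding spin-up along an axis at angle θ to the initial spin direction is cos²(θ/2); spin-down is sin²(θ/2).
θ = 120°, so P = cos²(60°) ≈ 0.250.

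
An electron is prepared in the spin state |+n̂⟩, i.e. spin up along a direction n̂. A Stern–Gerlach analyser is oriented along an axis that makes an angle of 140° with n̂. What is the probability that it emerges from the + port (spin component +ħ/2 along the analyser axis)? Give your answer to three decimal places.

0.117

For spin-½, the probability of finding spin-up along an axis at angle θ to the initial spin direction is cos²(θ/2); spin-down is sin²(θ/2).
θ = 140°, so P = cos²(70°) ≈ 0.117.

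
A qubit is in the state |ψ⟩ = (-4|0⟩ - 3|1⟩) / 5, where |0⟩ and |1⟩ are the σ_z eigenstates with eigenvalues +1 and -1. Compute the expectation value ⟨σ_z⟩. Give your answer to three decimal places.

⟨σ_z⟩ = |a|² - |b|² divided by |a|²+|b|², with a, b the |0⟩, |1⟩ amplitudes.
= (16 - 9)/25 = 7/25.

0.280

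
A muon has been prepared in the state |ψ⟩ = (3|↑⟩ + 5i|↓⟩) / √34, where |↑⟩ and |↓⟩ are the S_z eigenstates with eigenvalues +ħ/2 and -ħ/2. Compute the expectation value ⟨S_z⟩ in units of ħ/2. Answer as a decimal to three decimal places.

-0.471

⟨σ_z⟩ = |a|² - |b|² divided by |a|²+|b|², with a, b the |↑⟩, |↓⟩ amplitudes.
= (9 - 25)/34 = -16/34.
⟨S_z⟩ = (ħ/2)·⟨σ_z⟩.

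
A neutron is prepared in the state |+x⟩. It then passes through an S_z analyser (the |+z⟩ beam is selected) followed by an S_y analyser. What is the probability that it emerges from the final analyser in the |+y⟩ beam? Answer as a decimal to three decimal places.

0.250

First analyser (S_z): from |+x⟩, P(|+z⟩) = 1/2.
After stage 1 the state is |+z⟩; P(|+y⟩) = |⟨+y|+z⟩|² = 1/2.
Joint probability = 1/2 × 1/2 = 0.250.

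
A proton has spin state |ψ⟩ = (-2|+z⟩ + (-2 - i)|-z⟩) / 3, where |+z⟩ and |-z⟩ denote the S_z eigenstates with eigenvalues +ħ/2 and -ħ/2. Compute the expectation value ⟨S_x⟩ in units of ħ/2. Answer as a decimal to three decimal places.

0.889

⟨σ_x⟩ = 2 Re(a* b)/(|a|²+|b|²) with a = -2, b = (-2 - i).
a* b = (4 + 2i), so ⟨σ_x⟩ = 8/9.
⟨S_x⟩ = (ħ/2)·⟨σ_x⟩.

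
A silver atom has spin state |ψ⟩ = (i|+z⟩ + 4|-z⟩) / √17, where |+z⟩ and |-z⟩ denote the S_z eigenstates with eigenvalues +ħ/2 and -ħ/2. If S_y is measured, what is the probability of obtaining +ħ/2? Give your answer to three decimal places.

0.265

|+y⟩ = (|+z⟩ + i|-z⟩)/√2, so ⟨+y|ψ⟩ = (-3i) / (√2·√17).
P = |-3i|² / 34 = 9/34.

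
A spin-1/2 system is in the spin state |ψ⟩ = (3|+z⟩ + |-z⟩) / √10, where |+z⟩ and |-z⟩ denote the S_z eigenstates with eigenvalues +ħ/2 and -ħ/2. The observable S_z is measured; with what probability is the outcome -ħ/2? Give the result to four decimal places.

The -ħ/2 outcome corresponds to |-z⟩. Its amplitude in |ψ⟩ is 1/√10.
P = |1|² / 10 = 1/10.

0.1000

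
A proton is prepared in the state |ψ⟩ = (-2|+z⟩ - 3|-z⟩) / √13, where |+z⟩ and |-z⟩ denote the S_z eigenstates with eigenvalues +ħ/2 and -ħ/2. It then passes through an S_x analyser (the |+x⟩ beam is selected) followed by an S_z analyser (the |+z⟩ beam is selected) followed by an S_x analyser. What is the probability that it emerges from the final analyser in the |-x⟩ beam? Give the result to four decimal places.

First analyser (S_x): P(|+x⟩) = |⟨+x|ψ⟩|² = 25/26.
After stage 1 the state is |+x⟩; P(|+z⟩) = |⟨+z|+x⟩|² = 1/2.
After stage 2 the state is |+z⟩; P(|-x⟩) = |⟨-x|+z⟩|² = 1/2.
Joint probability = 25/26 × 1/2 × 1/2 = 0.2404.

0.2404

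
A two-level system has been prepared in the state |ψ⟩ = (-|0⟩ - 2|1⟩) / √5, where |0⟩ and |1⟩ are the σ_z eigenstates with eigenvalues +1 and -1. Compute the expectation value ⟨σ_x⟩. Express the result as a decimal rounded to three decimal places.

0.800

⟨σ_x⟩ = 2 Re(a* b)/(|a|²+|b|²) with a = -1, b = -2.
a* b = 2, so ⟨σ_x⟩ = 4/5.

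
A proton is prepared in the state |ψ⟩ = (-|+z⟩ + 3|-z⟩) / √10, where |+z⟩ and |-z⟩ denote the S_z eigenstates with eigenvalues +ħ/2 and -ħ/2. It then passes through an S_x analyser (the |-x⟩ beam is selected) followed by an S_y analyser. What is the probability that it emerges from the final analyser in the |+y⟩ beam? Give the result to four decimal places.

0.4000

First analyser (S_x): P(|-x⟩) = |⟨-x|ψ⟩|² = 16/20.
After stage 1 the state is |-x⟩; P(|+y⟩) = |⟨+y|-x⟩|² = 1/2.
Joint probability = 16/20 × 1/2 = 0.4000.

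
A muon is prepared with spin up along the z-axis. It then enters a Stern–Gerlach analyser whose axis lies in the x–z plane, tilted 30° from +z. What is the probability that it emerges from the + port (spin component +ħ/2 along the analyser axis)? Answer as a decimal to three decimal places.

0.933

For spin-½, the probability of finding spin-up along an axis at angle θ to the initial spin direction is cos²(θ/2); spin-down is sin²(θ/2).
θ = 30°, so P = cos²(15°) ≈ 0.933.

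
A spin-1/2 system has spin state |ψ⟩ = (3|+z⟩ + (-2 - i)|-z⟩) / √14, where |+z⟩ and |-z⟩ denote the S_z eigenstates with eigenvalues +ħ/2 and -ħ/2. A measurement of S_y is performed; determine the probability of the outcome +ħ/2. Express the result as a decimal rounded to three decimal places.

0.286

|+y⟩ = (|+z⟩ + i|-z⟩)/√2, so ⟨+y|ψ⟩ = (2 + 2i) / (√2·√14).
P = |2 + 2i|² / 28 = 8/28.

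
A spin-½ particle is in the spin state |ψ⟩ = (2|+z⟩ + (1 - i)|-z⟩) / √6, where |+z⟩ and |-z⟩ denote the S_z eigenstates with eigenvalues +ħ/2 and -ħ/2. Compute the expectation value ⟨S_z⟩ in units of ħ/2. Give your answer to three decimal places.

0.333

⟨σ_z⟩ = |a|² - |b|² divided by |a|²+|b|², with a, b the |+z⟩, |-z⟩ amplitudes.
= (4 - 2)/6 = 2/6.
⟨S_z⟩ = (ħ/2)·⟨σ_z⟩.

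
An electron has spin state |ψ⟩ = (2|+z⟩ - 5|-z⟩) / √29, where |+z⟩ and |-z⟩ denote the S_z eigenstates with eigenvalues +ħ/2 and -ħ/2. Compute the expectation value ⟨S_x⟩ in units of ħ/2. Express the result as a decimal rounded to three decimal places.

-0.690

⟨σ_x⟩ = 2 Re(a* b)/(|a|²+|b|²) with a = 2, b = -5.
a* b = -10, so ⟨σ_x⟩ = -20/29.
⟨S_x⟩ = (ħ/2)·⟨σ_x⟩.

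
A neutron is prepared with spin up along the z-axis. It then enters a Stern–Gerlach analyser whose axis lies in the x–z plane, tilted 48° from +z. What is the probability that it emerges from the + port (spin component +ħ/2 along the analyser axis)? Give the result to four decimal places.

0.8346

For spin-½, the probability of finding spin-up along an axis at angle θ to the initial spin direction is cos²(θ/2); spin-down is sin²(θ/2).
θ = 48°, so P = cos²(24°) ≈ 0.8346.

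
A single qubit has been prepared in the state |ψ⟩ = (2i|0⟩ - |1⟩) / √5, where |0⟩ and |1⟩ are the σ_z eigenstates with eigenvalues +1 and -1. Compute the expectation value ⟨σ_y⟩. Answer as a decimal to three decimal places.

⟨σ_y⟩ = 2 Im(a* b)/(|a|²+|b|²) with a = 2i, b = -1.
a* b = 2i, so ⟨σ_y⟩ = 4/5.

0.800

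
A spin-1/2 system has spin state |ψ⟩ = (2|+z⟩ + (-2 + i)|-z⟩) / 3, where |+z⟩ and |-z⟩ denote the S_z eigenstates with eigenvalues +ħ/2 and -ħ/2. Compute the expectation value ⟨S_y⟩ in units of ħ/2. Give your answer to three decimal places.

0.444

⟨σ_y⟩ = 2 Im(a* b)/(|a|²+|b|²) with a = 2, b = (-2 + i).
a* b = (-4 + 2i), so ⟨σ_y⟩ = 4/9.
⟨S_y⟩ = (ħ/2)·⟨σ_y⟩.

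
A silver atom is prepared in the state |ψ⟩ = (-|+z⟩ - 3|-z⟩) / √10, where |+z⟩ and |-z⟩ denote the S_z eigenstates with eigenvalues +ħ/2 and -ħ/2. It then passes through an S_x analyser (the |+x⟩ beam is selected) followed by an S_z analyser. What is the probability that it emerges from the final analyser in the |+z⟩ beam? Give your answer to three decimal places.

0.400

First analyser (S_x): P(|+x⟩) = |⟨+x|ψ⟩|² = 16/20.
After stage 1 the state is |+x⟩; P(|+z⟩) = |⟨+z|+x⟩|² = 1/2.
Joint probability = 16/20 × 1/2 = 0.400.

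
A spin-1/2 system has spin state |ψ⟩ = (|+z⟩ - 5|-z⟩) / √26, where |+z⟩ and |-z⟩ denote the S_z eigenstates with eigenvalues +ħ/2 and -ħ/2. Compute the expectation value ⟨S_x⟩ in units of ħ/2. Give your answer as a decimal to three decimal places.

-0.385

⟨σ_x⟩ = 2 Re(a* b)/(|a|²+|b|²) with a = 1, b = -5.
a* b = -5, so ⟨σ_x⟩ = -10/26.
⟨S_x⟩ = (ħ/2)·⟨σ_x⟩.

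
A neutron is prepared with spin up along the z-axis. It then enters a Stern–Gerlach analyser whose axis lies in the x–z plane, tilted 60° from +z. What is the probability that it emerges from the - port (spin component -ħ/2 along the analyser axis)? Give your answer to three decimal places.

For spin-½, the probability of finding spin-up along an axis at angle θ to the initial spin direction is cos²(θ/2); spin-down is sin²(θ/2).
θ = 60°, so P = sin²(30°) ≈ 0.250.

0.250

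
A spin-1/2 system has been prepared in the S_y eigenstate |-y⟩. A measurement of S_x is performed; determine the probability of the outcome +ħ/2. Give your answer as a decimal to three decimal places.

0.500

In the S_z basis, |-y⟩ = (|↑⟩ - i|↓⟩)/√2 and |+x⟩ = (|↑⟩ + |↓⟩)/√2.
|⟨+x|-y⟩|² = 1/2.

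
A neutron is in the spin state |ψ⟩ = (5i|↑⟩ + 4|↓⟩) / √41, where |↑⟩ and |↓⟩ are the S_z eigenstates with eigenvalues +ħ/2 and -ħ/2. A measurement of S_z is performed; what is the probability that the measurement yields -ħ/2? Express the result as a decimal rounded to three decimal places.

0.390

The -ħ/2 outcome corresponds to |↓⟩. Its amplitude in |ψ⟩ is 4/√41.
P = |4|² / 41 = 16/41.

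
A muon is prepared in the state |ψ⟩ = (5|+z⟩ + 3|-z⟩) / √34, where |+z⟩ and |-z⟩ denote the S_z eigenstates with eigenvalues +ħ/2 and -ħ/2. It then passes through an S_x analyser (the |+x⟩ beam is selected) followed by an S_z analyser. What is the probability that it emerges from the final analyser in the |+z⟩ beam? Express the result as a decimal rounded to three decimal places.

First analyser (S_x): P(|+x⟩) = |⟨+x|ψ⟩|² = 64/68.
After stage 1 the state is |+x⟩; P(|+z⟩) = |⟨+z|+x⟩|² = 1/2.
Joint probability = 64/68 × 1/2 = 0.471.

0.471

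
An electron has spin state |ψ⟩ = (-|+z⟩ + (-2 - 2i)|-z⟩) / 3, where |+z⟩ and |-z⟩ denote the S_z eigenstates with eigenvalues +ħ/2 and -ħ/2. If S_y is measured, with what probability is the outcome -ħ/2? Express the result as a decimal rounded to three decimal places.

0.278

|-y⟩ = (|+z⟩ - i|-z⟩)/√2, so ⟨-y|ψ⟩ = (1 - 2i) / (√2·3).
P = |1 - 2i|² / 18 = 5/18.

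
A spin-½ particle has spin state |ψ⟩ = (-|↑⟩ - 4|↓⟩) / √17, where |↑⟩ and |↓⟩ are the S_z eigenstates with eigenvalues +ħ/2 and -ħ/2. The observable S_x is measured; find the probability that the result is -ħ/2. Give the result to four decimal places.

|-x⟩ = (|↑⟩ - |↓⟩)/√2, so ⟨-x|ψ⟩ = (3) / (√2·√17).
P = |3|² / 34 = 9/34.

0.2647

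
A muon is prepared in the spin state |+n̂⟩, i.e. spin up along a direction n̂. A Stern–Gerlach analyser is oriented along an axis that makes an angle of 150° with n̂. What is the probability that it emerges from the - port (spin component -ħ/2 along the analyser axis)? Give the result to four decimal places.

0.9330

For spin-½, the probability of finding spin-up along an axis at angle θ to the initial spin direction is cos²(θ/2); spin-down is sin²(θ/2).
θ = 150°, so P = sin²(75°) ≈ 0.9330.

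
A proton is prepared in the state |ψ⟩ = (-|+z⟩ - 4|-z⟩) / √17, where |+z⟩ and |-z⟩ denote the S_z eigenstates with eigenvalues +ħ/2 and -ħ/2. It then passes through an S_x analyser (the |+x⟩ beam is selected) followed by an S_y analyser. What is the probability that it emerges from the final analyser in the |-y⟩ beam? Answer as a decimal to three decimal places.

First analyser (S_x): P(|+x⟩) = |⟨+x|ψ⟩|² = 25/34.
After stage 1 the state is |+x⟩; P(|-y⟩) = |⟨-y|+x⟩|² = 1/2.
Joint probability = 25/34 × 1/2 = 0.368.

0.368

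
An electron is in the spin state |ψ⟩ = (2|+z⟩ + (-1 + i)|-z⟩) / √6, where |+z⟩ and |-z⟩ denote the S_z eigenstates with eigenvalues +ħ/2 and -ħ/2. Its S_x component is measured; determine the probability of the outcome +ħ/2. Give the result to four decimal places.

0.1667

|+x⟩ = (|+z⟩ + |-z⟩)/√2, so ⟨+x|ψ⟩ = (1 + i) / (√2·√6).
P = |1 + i|² / 12 = 2/12.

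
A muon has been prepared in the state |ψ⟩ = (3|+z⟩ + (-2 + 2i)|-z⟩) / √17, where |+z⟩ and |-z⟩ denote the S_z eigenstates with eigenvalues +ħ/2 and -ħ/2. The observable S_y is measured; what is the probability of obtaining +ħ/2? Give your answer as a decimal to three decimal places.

|+y⟩ = (|+z⟩ + i|-z⟩)/√2, so ⟨+y|ψ⟩ = (5 + 2i) / (√2·√17).
P = |5 + 2i|² / 34 = 29/34.

0.853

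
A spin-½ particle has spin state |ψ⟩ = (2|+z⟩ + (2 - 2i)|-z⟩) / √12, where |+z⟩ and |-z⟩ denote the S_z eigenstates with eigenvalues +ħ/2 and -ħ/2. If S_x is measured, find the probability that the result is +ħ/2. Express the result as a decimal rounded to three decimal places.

|+x⟩ = (|+z⟩ + |-z⟩)/√2, so ⟨+x|ψ⟩ = (4 - 2i) / (√2·√12).
P = |4 - 2i|² / 24 = 20/24.

0.833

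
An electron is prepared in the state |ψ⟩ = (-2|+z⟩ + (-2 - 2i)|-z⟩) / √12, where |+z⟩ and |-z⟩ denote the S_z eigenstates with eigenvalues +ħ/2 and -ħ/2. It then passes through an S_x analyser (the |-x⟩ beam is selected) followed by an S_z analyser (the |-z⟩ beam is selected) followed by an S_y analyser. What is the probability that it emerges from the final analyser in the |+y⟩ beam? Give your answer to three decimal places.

First analyser (S_x): P(|-x⟩) = |⟨-x|ψ⟩|² = 4/24.
After stage 1 the state is |-x⟩; P(|-z⟩) = |⟨-z|-x⟩|² = 1/2.
After stage 2 the state is |-z⟩; P(|+y⟩) = |⟨+y|-z⟩|² = 1/2.
Joint probability = 4/24 × 1/2 × 1/2 = 0.042.

0.042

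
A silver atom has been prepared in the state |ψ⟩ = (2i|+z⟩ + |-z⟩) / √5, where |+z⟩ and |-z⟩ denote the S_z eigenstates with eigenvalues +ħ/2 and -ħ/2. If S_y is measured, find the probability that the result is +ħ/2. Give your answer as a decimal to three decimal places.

0.100

|+y⟩ = (|+z⟩ + i|-z⟩)/√2, so ⟨+y|ψ⟩ = (i) / (√2·√5).
P = |i|² / 10 = 1/10.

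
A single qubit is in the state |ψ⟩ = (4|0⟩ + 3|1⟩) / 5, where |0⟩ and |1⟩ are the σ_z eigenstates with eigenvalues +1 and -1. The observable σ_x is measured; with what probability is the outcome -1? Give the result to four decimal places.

0.0200

|-x⟩ = (|0⟩ - |1⟩)/√2, so ⟨-x|ψ⟩ = (1) / (√2·5).
P = |1|² / 50 = 1/50.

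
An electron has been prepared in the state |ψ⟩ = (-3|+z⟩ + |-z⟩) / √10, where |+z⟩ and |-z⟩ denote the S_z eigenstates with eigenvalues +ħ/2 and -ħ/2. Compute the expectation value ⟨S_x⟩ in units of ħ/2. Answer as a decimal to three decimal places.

-0.600

⟨σ_x⟩ = 2 Re(a* b)/(|a|²+|b|²) with a = -3, b = 1.
a* b = -3, so ⟨σ_x⟩ = -6/10.
⟨S_x⟩ = (ħ/2)·⟨σ_x⟩.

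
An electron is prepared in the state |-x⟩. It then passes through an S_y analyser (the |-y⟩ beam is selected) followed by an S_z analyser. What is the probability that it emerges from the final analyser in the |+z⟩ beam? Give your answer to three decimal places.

0.250

First analyser (S_y): from |-x⟩, P(|-y⟩) = 1/2.
After stage 1 the state is |-y⟩; P(|+z⟩) = |⟨+z|-y⟩|² = 1/2.
Joint probability = 1/2 × 1/2 = 0.250.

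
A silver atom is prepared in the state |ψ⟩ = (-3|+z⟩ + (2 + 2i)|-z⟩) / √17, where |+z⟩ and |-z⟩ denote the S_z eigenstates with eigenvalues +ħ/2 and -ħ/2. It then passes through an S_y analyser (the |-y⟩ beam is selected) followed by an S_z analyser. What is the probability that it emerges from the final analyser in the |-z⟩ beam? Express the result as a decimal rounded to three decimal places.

First analyser (S_y): P(|-y⟩) = |⟨-y|ψ⟩|² = 29/34.
After stage 1 the state is |-y⟩; P(|-z⟩) = |⟨-z|-y⟩|² = 1/2.
Joint probability = 29/34 × 1/2 = 0.426.

0.426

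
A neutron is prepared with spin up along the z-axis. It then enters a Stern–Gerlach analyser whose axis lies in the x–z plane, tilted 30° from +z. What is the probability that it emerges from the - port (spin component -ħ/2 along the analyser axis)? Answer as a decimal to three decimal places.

0.067

For spin-½, the probability of finding spin-up along an axis at angle θ to the initial spin direction is cos²(θ/2); spin-down is sin²(θ/2).
θ = 30°, so P = sin²(15°) ≈ 0.067.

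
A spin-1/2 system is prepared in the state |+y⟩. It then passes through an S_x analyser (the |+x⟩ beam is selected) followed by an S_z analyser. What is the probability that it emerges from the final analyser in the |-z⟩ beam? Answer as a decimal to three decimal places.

0.250

First analyser (S_x): from |+y⟩, P(|+x⟩) = 1/2.
After stage 1 the state is |+x⟩; P(|-z⟩) = |⟨-z|+x⟩|² = 1/2.
Joint probability = 1/2 × 1/2 = 0.250.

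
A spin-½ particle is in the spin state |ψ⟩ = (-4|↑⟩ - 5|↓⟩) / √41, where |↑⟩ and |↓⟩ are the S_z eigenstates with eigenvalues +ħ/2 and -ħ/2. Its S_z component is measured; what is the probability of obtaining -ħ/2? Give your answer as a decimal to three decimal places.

The -ħ/2 outcome corresponds to |↓⟩. Its amplitude in |ψ⟩ is -5/√41.
P = |-5|² / 41 = 25/41.

0.610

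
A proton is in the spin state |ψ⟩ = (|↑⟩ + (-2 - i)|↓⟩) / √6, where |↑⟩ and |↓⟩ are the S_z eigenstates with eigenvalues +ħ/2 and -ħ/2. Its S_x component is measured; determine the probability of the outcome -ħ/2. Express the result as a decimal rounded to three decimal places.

|-x⟩ = (|↑⟩ - |↓⟩)/√2, so ⟨-x|ψ⟩ = (3 + i) / (√2·√6).
P = |3 + i|² / 12 = 10/12.

0.833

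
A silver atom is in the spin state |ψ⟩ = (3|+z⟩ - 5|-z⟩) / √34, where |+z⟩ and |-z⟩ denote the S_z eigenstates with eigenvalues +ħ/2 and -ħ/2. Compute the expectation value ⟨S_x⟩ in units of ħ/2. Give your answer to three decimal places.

-0.882

⟨σ_x⟩ = 2 Re(a* b)/(|a|²+|b|²) with a = 3, b = -5.
a* b = -15, so ⟨σ_x⟩ = -30/34.
⟨S_x⟩ = (ħ/2)·⟨σ_x⟩.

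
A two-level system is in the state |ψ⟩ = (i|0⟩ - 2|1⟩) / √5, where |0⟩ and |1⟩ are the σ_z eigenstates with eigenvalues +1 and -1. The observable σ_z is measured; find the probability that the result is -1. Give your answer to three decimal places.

The -1 outcome corresponds to |1⟩. Its amplitude in |ψ⟩ is -2/√5.
P = |-2|² / 5 = 4/5.

0.800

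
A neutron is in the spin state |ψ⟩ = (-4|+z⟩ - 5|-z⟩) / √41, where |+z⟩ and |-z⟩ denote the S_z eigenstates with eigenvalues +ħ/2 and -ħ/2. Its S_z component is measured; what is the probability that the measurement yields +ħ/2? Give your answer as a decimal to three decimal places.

The +ħ/2 outcome corresponds to |+z⟩. Its amplitude in |ψ⟩ is -4/√41.
P = |-4|² / 41 = 16/41.

0.390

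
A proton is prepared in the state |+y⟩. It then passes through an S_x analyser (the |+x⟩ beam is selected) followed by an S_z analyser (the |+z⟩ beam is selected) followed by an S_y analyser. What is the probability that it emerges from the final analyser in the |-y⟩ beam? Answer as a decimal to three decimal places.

First analyser (S_x): from |+y⟩, P(|+x⟩) = 1/2.
After stage 1 the state is |+x⟩; P(|+z⟩) = |⟨+z|+x⟩|² = 1/2.
After stage 2 the state is |+z⟩; P(|-y⟩) = |⟨-y|+z⟩|² = 1/2.
Joint probability = 1/2 × 1/2 × 1/2 = 0.125.

0.125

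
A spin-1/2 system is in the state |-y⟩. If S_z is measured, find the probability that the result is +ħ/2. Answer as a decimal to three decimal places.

0.500

In the S_z basis, |-y⟩ = (|+z⟩ - i|-z⟩)/√2 and |+z⟩ = |+z⟩.
|⟨+z|-y⟩|² = 1/2.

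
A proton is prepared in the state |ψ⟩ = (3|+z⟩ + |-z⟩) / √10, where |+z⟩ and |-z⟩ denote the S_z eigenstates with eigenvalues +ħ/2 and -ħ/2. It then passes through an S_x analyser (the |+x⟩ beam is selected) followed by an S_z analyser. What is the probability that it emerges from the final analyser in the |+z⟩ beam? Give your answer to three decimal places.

0.400

First analyser (S_x): P(|+x⟩) = |⟨+x|ψ⟩|² = 16/20.
After stage 1 the state is |+x⟩; P(|+z⟩) = |⟨+z|+x⟩|² = 1/2.
Joint probability = 16/20 × 1/2 = 0.400.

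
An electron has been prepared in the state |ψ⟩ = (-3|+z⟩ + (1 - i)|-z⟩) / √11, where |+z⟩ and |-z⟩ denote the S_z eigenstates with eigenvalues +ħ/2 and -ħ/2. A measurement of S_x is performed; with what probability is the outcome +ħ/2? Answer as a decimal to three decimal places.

|+x⟩ = (|+z⟩ + |-z⟩)/√2, so ⟨+x|ψ⟩ = (-2 - i) / (√2·√11).
P = |-2 - i|² / 22 = 5/22.

0.227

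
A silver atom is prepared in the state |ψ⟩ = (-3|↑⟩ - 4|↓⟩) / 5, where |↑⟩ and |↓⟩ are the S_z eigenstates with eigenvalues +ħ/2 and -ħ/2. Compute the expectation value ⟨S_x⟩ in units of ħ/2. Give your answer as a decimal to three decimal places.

⟨σ_x⟩ = 2 Re(a* b)/(|a|²+|b|²) with a = -3, b = -4.
a* b = 12, so ⟨σ_x⟩ = 24/25.
⟨S_x⟩ = (ħ/2)·⟨σ_x⟩.

0.960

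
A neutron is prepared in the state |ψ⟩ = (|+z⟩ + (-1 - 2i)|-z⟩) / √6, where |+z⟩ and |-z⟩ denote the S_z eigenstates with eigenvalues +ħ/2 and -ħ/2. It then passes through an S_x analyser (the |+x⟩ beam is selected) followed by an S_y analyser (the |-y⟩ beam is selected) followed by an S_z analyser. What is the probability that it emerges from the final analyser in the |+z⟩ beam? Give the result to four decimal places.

0.0833

First analyser (S_x): P(|+x⟩) = |⟨+x|ψ⟩|² = 4/12.
After stage 1 the state is |+x⟩; P(|-y⟩) = |⟨-y|+x⟩|² = 1/2.
After stage 2 the state is |-y⟩; P(|+z⟩) = |⟨+z|-y⟩|² = 1/2.
Joint probability = 4/12 × 1/2 × 1/2 = 0.0833.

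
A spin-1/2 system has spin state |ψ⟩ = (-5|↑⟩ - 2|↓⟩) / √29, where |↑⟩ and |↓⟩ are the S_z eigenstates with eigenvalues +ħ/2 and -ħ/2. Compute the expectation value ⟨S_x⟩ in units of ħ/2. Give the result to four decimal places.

⟨σ_x⟩ = 2 Re(a* b)/(|a|²+|b|²) with a = -5, b = -2.
a* b = 10, so ⟨σ_x⟩ = 20/29.
⟨S_x⟩ = (ħ/2)·⟨σ_x⟩.

0.6897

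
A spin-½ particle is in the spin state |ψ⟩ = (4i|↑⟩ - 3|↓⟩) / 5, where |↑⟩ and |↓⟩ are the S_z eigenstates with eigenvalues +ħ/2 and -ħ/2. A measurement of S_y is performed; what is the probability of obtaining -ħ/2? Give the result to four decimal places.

0.0200

|-y⟩ = (|↑⟩ - i|↓⟩)/√2, so ⟨-y|ψ⟩ = (i) / (√2·5).
P = |i|² / 50 = 1/50.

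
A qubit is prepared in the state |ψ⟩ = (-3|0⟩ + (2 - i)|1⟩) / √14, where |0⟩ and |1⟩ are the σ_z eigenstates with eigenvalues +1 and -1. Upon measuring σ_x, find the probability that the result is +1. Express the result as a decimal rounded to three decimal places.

|+x⟩ = (|0⟩ + |1⟩)/√2, so ⟨+x|ψ⟩ = (-1 - i) / (√2·√14).
P = |-1 - i|² / 28 = 2/28.

0.071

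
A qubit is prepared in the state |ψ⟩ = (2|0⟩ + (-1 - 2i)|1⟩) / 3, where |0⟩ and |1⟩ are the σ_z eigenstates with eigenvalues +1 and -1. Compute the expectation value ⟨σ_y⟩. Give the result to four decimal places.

-0.8889

⟨σ_y⟩ = 2 Im(a* b)/(|a|²+|b|²) with a = 2, b = (-1 - 2i).
a* b = (-2 - 4i), so ⟨σ_y⟩ = -8/9.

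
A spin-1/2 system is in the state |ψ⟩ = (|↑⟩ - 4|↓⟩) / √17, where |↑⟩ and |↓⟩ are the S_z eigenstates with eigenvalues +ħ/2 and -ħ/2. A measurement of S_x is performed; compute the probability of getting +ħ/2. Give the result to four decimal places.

0.2647

|+x⟩ = (|↑⟩ + |↓⟩)/√2, so ⟨+x|ψ⟩ = (-3) / (√2·√17).
P = |-3|² / 34 = 9/34.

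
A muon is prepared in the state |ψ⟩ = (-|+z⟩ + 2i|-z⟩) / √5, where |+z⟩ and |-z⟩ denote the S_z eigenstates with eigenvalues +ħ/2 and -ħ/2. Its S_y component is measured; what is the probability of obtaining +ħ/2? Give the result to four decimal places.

0.1000

|+y⟩ = (|+z⟩ + i|-z⟩)/√2, so ⟨+y|ψ⟩ = (1) / (√2·√5).
P = |1|² / 10 = 1/10.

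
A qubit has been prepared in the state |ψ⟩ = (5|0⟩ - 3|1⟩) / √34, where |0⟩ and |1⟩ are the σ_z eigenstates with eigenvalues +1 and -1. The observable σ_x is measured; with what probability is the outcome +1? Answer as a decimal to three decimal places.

0.059

|+x⟩ = (|0⟩ + |1⟩)/√2, so ⟨+x|ψ⟩ = (2) / (√2·√34).
P = |2|² / 68 = 4/68.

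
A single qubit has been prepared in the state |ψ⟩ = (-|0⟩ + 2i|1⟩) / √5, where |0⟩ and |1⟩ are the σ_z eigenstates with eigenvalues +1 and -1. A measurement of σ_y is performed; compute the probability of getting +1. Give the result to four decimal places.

|+y⟩ = (|0⟩ + i|1⟩)/√2, so ⟨+y|ψ⟩ = (1) / (√2·√5).
P = |1|² / 10 = 1/10.

0.1000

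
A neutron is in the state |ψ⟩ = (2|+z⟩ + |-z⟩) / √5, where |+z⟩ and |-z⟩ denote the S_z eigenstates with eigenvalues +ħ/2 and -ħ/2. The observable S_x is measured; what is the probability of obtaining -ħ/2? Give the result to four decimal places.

|-x⟩ = (|+z⟩ - |-z⟩)/√2, so ⟨-x|ψ⟩ = (1) / (√2·√5).
P = |1|² / 10 = 1/10.

0.1000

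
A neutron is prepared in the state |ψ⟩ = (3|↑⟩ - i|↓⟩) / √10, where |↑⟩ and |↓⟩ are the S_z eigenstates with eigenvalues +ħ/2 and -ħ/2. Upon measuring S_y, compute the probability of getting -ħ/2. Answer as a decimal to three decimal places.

|-y⟩ = (|↑⟩ - i|↓⟩)/√2, so ⟨-y|ψ⟩ = (4) / (√2·√10).
P = |4|² / 20 = 16/20.

0.800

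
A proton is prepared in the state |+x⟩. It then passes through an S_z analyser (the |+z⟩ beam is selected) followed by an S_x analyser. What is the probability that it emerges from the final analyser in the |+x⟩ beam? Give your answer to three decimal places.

First analyser (S_z): from |+x⟩, P(|+z⟩) = 1/2.
After stage 1 the state is |+z⟩; P(|+x⟩) = |⟨+x|+z⟩|² = 1/2.
Joint probability = 1/2 × 1/2 = 0.250.

0.250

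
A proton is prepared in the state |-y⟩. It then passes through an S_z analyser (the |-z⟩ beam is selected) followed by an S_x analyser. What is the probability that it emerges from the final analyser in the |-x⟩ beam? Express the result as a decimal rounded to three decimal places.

First analyser (S_z): from |-y⟩, P(|-z⟩) = 1/2.
After stage 1 the state is |-z⟩; P(|-x⟩) = |⟨-x|-z⟩|² = 1/2.
Joint probability = 1/2 × 1/2 = 0.250.

0.250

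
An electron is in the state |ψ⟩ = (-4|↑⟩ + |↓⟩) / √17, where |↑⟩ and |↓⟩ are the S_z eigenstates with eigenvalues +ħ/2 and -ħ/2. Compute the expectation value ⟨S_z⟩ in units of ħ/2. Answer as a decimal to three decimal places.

⟨σ_z⟩ = |a|² - |b|² divided by |a|²+|b|², with a, b the |↑⟩, |↓⟩ amplitudes.
= (16 - 1)/17 = 15/17.
⟨S_z⟩ = (ħ/2)·⟨σ_z⟩.

0.882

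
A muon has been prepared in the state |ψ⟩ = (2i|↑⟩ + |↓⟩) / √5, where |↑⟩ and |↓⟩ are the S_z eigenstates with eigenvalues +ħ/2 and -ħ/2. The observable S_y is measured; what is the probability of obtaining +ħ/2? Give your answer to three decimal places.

0.100

|+y⟩ = (|↑⟩ + i|↓⟩)/√2, so ⟨+y|ψ⟩ = (i) / (√2·√5).
P = |i|² / 10 = 1/10.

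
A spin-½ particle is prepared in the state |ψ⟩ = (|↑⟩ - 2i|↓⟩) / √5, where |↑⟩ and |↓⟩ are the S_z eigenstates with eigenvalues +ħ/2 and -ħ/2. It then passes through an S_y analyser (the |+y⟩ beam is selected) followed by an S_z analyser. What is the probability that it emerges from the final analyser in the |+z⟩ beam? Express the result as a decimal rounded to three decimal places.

0.050

First analyser (S_y): P(|+y⟩) = |⟨+y|ψ⟩|² = 1/10.
After stage 1 the state is |+y⟩; P(|+z⟩) = |⟨+z|+y⟩|² = 1/2.
Joint probability = 1/10 × 1/2 = 0.050.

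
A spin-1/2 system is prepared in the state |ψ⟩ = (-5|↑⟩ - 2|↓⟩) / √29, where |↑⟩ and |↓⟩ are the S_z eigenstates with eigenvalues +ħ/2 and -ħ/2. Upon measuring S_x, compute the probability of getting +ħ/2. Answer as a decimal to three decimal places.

0.845

|+x⟩ = (|↑⟩ + |↓⟩)/√2, so ⟨+x|ψ⟩ = (-7) / (√2·√29).
P = |-7|² / 58 = 49/58.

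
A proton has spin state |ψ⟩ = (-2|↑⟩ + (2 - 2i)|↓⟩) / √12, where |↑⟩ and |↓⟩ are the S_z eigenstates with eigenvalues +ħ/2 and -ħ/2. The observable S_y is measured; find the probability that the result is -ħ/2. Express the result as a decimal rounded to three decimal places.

|-y⟩ = (|↑⟩ - i|↓⟩)/√2, so ⟨-y|ψ⟩ = (2i) / (√2·√12).
P = |2i|² / 24 = 4/24.

0.167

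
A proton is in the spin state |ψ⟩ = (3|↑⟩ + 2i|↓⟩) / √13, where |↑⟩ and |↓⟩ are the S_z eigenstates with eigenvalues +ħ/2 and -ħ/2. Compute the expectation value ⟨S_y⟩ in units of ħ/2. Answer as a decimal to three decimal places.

⟨σ_y⟩ = 2 Im(a* b)/(|a|²+|b|²) with a = 3, b = 2i.
a* b = 6i, so ⟨σ_y⟩ = 12/13.
⟨S_y⟩ = (ħ/2)·⟨σ_y⟩.

0.923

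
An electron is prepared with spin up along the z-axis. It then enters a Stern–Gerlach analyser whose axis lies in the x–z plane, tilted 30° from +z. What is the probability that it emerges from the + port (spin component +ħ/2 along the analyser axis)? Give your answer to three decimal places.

For spin-½, the probability of finding spin-up along an axis at angle θ to the initial spin direction is cos²(θ/2); spin-down is sin²(θ/2).
θ = 30°, so P = cos²(15°) ≈ 0.933.

0.933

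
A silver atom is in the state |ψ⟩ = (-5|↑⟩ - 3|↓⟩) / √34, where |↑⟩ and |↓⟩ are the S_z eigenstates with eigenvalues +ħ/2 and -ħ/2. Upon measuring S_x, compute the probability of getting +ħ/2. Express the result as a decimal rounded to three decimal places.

0.941

|+x⟩ = (|↑⟩ + |↓⟩)/√2, so ⟨+x|ψ⟩ = (-8) / (√2·√34).
P = |-8|² / 68 = 64/68.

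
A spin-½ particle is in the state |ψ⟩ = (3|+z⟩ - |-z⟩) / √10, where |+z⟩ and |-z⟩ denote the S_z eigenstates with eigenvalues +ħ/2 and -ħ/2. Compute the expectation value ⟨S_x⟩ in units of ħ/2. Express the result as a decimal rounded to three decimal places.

⟨σ_x⟩ = 2 Re(a* b)/(|a|²+|b|²) with a = 3, b = -1.
a* b = -3, so ⟨σ_x⟩ = -6/10.
⟨S_x⟩ = (ħ/2)·⟨σ_x⟩.

-0.600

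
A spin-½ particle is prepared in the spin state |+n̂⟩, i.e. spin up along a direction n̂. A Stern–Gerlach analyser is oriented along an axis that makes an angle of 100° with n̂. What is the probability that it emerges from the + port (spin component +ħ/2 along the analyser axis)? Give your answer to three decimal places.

0.413

For spin-½, the probability of finding spin-up along an axis at angle θ to the initial spin direction is cos²(θ/2); spin-down is sin²(θ/2).
θ = 100°, so P = cos²(50°) ≈ 0.413.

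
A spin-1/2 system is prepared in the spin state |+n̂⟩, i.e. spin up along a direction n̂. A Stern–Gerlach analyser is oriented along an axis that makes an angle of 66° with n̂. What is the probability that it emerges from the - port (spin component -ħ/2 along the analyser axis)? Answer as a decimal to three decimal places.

For spin-½, the probability of finding spin-up along an axis at angle θ to the initial spin direction is cos²(θ/2); spin-down is sin²(θ/2).
θ = 66°, so P = sin²(33°) ≈ 0.297.

0.297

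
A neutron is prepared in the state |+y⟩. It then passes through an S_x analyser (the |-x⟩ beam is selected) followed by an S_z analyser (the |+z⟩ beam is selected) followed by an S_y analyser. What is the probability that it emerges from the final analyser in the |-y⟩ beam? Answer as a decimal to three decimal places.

0.125

First analyser (S_x): from |+y⟩, P(|-x⟩) = 1/2.
After stage 1 the state is |-x⟩; P(|+z⟩) = |⟨+z|-x⟩|² = 1/2.
After stage 2 the state is |+z⟩; P(|-y⟩) = |⟨-y|+z⟩|² = 1/2.
Joint probability = 1/2 × 1/2 × 1/2 = 0.125.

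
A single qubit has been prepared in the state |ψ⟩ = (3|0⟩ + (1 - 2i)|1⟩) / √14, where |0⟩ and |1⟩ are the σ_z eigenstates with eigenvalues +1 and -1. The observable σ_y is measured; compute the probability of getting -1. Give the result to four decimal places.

0.9286

|-y⟩ = (|0⟩ - i|1⟩)/√2, so ⟨-y|ψ⟩ = (5 + i) / (√2·√14).
P = |5 + i|² / 28 = 26/28.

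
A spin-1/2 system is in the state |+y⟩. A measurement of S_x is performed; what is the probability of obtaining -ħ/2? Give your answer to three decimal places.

0.500

In the S_z basis, |+y⟩ = (|+z⟩ + i|-z⟩)/√2 and |-x⟩ = (|+z⟩ - |-z⟩)/√2.
|⟨-x|+y⟩|² = 1/2.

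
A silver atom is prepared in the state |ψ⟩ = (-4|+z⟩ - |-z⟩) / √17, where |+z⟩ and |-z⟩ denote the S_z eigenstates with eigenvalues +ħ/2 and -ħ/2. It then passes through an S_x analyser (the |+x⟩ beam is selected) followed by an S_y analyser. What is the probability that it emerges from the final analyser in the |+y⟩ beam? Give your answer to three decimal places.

0.368

First analyser (S_x): P(|+x⟩) = |⟨+x|ψ⟩|² = 25/34.
After stage 1 the state is |+x⟩; P(|+y⟩) = |⟨+y|+x⟩|² = 1/2.
Joint probability = 25/34 × 1/2 = 0.368.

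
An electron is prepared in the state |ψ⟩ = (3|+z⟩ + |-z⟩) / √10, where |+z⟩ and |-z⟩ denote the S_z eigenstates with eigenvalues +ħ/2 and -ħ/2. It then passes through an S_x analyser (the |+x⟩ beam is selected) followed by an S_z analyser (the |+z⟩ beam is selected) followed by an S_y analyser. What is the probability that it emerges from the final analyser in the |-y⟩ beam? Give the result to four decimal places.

0.2000

First analyser (S_x): P(|+x⟩) = |⟨+x|ψ⟩|² = 16/20.
After stage 1 the state is |+x⟩; P(|+z⟩) = |⟨+z|+x⟩|² = 1/2.
After stage 2 the state is |+z⟩; P(|-y⟩) = |⟨-y|+z⟩|² = 1/2.
Joint probability = 16/20 × 1/2 × 1/2 = 0.2000.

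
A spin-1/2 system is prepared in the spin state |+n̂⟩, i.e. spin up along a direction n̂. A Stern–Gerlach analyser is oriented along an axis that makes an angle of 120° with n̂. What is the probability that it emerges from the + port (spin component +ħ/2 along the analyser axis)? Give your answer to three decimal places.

For spin-½, the probability of finding spin-up along an axis at angle θ to the initial spin direction is cos²(θ/2); spin-down is sin²(θ/2).
θ = 120°, so P = cos²(60°) ≈ 0.250.

0.250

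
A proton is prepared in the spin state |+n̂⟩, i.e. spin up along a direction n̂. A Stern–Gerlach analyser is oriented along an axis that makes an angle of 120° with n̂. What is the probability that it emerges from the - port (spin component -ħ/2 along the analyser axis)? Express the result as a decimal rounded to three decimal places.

0.750

For spin-½, the probability of finding spin-up along an axis at angle θ to the initial spin direction is cos²(θ/2); spin-down is sin²(θ/2).
θ = 120°, so P = sin²(60°) ≈ 0.750.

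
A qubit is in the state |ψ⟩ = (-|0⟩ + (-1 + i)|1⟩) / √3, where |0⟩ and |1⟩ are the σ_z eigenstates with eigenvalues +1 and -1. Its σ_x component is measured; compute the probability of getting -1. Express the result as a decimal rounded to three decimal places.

|-x⟩ = (|0⟩ - |1⟩)/√2, so ⟨-x|ψ⟩ = (-i) / (√2·√3).
P = |-i|² / 6 = 1/6.

0.167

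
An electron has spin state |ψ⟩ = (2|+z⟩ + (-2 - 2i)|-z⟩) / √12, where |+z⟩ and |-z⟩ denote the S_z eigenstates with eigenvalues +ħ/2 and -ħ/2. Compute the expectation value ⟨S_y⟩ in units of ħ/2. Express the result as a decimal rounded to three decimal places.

-0.667

⟨σ_y⟩ = 2 Im(a* b)/(|a|²+|b|²) with a = 2, b = (-2 - 2i).
a* b = (-4 - 4i), so ⟨σ_y⟩ = -8/12.
⟨S_y⟩ = (ħ/2)·⟨σ_y⟩.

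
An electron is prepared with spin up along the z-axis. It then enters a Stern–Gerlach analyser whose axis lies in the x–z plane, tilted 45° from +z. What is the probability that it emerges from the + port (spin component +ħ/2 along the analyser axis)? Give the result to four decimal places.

0.8536

For spin-½, the probability of finding spin-up along an axis at angle θ to the initial spin direction is cos²(θ/2); spin-down is sin²(θ/2).
θ = 45°, so P = cos²(22.5°) ≈ 0.8536.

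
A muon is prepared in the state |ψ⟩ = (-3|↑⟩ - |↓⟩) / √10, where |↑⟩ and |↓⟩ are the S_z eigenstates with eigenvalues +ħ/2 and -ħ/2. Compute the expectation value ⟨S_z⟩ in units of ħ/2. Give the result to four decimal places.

0.8000

⟨σ_z⟩ = |a|² - |b|² divided by |a|²+|b|², with a, b the |↑⟩, |↓⟩ amplitudes.
= (9 - 1)/10 = 8/10.
⟨S_z⟩ = (ħ/2)·⟨σ_z⟩.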